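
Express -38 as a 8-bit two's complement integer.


Original: 00100110
Step 1 - Invert all bits: 11011001
Step 2 - Add 1: 11011001 + 1
= 11011010 (represents -38)


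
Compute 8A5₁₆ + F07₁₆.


Align and add column by column (LSB to MSB, each column mod 16 with carry):
  08A5
+ 0F07
  ----
  col 0: 5(5) + 7(7) + 0 (carry in) = 12 → C(12), carry out 0
  col 1: A(10) + 0(0) + 0 (carry in) = 10 → A(10), carry out 0
  col 2: 8(8) + F(15) + 0 (carry in) = 23 → 7(7), carry out 1
  col 3: 0(0) + 0(0) + 1 (carry in) = 1 → 1(1), carry out 0
Reading digits MSB→LSB: 17AC
Strip leading zeros: 17AC
= 0x17AC


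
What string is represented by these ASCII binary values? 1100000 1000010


Codes (binary): 1100000 1000010
Per-code ASCII lookup:
  1100000 = 96  (special character) → '`'
  1000010 = 66  (range 65-90: uppercase, 66 - 65 = 1) → 'B'
= '`B'


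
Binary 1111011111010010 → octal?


Group into 3-bit groups: 001111011111010010
  001 = 1
  111 = 7
  011 = 3
  111 = 7
  010 = 2
  010 = 2
= 0o173722


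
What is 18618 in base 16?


Divide by 16 repeatedly:
18618 ÷ 16 = 1163 remainder 10 (A)
1163 ÷ 16 = 72 remainder 11 (B)
72 ÷ 16 = 4 remainder 8 (8)
4 ÷ 16 = 0 remainder 4 (4)
Reading remainders bottom-up:
= 0x48BA


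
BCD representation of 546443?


Each digit → 4-bit binary:
  5 → 0101
  4 → 0100
  6 → 0110
  4 → 0100
  4 → 0100
  3 → 0011
= 0101 0100 0110 0100 0100 0011


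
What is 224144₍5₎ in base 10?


Positional values (base 5):
  4 × 5^0 = 4 × 1 = 4
  4 × 5^1 = 4 × 5 = 20
  1 × 5^2 = 1 × 25 = 25
  4 × 5^3 = 4 × 125 = 500
  2 × 5^4 = 2 × 625 = 1250
  2 × 5^5 = 2 × 3125 = 6250
Sum = 4 + 20 + 25 + 500 + 1250 + 6250
= 8049


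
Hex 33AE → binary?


Each hex digit → 4 binary bits:
  3 = 0011
  3 = 0011
  A = 1010
  E = 1110
Concatenate: 0011 0011 1010 1110
= 0011001110101110


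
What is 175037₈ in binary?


Each octal digit → 3 binary bits:
  1 = 001
  7 = 111
  5 = 101
  0 = 000
  3 = 011
  7 = 111
Concatenate: 001 111 101 000 011 111
= 001111101000011111


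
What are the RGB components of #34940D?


Hex: #34940D
R = 34₁₆ = 52
G = 94₁₆ = 148
B = 0D₁₆ = 13
= RGB(52, 148, 13)


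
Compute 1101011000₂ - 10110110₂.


Align and subtract column by column (LSB to MSB, borrowing when needed):
  1101011000
- 0010110110
  ----------
  col 0: (0 - 0 borrow-in) - 0 → 0 - 0 = 0, borrow out 0
  col 1: (0 - 0 borrow-in) - 1 → borrow from next column: (0+2) - 1 = 1, borrow out 1
  col 2: (0 - 1 borrow-in) - 1 → borrow from next column: (-1+2) - 1 = 0, borrow out 1
  col 3: (1 - 1 borrow-in) - 0 → 0 - 0 = 0, borrow out 0
  col 4: (1 - 0 borrow-in) - 1 → 1 - 1 = 0, borrow out 0
  col 5: (0 - 0 borrow-in) - 1 → borrow from next column: (0+2) - 1 = 1, borrow out 1
  col 6: (1 - 1 borrow-in) - 0 → 0 - 0 = 0, borrow out 0
  col 7: (0 - 0 borrow-in) - 1 → borrow from next column: (0+2) - 1 = 1, borrow out 1
  col 8: (1 - 1 borrow-in) - 0 → 0 - 0 = 0, borrow out 0
  col 9: (1 - 0 borrow-in) - 0 → 1 - 0 = 1, borrow out 0
Reading bits MSB→LSB: 1010100010
Strip leading zeros: 1010100010
= 1010100010


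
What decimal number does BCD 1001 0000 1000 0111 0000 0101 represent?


Each 4-bit group → digit:
  1001 → 9
  0000 → 0
  1000 → 8
  0111 → 7
  0000 → 0
  0101 → 5
= 908705


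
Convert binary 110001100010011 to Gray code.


Binary: 110001100010011
Gray code: G = B XOR (B >> 1)
B >> 1 = 011000110001001
110001100010011 XOR 011000110001001:
  1 XOR 0 = 1
  1 XOR 1 = 0
  0 XOR 1 = 1
  0 XOR 0 = 0
  0 XOR 0 = 0
  1 XOR 0 = 1
  1 XOR 1 = 0
  0 XOR 1 = 1
  0 XOR 0 = 0
  0 XOR 0 = 0
  1 XOR 0 = 1
  0 XOR 1 = 1
  0 XOR 0 = 0
  1 XOR 0 = 1
  1 XOR 1 = 0
= 101001010011010


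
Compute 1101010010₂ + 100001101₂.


Align and add column by column (LSB to MSB, carry propagating):
  01101010010
+ 00100001101
  -----------
  col 0: 0 + 1 + 0 (carry in) = 1 → bit 1, carry out 0
  col 1: 1 + 0 + 0 (carry in) = 1 → bit 1, carry out 0
  col 2: 0 + 1 + 0 (carry in) = 1 → bit 1, carry out 0
  col 3: 0 + 1 + 0 (carry in) = 1 → bit 1, carry out 0
  col 4: 1 + 0 + 0 (carry in) = 1 → bit 1, carry out 0
  col 5: 0 + 0 + 0 (carry in) = 0 → bit 0, carry out 0
  col 6: 1 + 0 + 0 (carry in) = 1 → bit 1, carry out 0
  col 7: 0 + 0 + 0 (carry in) = 0 → bit 0, carry out 0
  col 8: 1 + 1 + 0 (carry in) = 2 → bit 0, carry out 1
  col 9: 1 + 0 + 1 (carry in) = 2 → bit 0, carry out 1
  col 10: 0 + 0 + 1 (carry in) = 1 → bit 1, carry out 0
Reading bits MSB→LSB: 10001011111
Strip leading zeros: 10001011111
= 10001011111


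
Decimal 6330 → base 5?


Divide by 5 repeatedly:
6330 ÷ 5 = 1266 remainder 0
1266 ÷ 5 = 253 remainder 1
253 ÷ 5 = 50 remainder 3
50 ÷ 5 = 10 remainder 0
10 ÷ 5 = 2 remainder 0
2 ÷ 5 = 0 remainder 2
Reading remainders bottom-up:
= 200310


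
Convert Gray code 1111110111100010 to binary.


Gray code: 1111110111100010
MSB stays the same: 1
Each subsequent bit = prev_binary XOR current_gray:
  B[1] = 1 XOR 1 = 0
  B[2] = 0 XOR 1 = 1
  B[3] = 1 XOR 1 = 0
  B[4] = 0 XOR 1 = 1
  B[5] = 1 XOR 1 = 0
  B[6] = 0 XOR 0 = 0
  B[7] = 0 XOR 1 = 1
  B[8] = 1 XOR 1 = 0
  B[9] = 0 XOR 1 = 1
  B[10] = 1 XOR 1 = 0
  B[11] = 0 XOR 0 = 0
  B[12] = 0 XOR 0 = 0
  B[13] = 0 XOR 0 = 0
  B[14] = 0 XOR 1 = 1
  B[15] = 1 XOR 0 = 1
= 1010100101000011 (43331 decimal)


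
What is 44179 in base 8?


Divide by 8 repeatedly:
44179 ÷ 8 = 5522 remainder 3
5522 ÷ 8 = 690 remainder 2
690 ÷ 8 = 86 remainder 2
86 ÷ 8 = 10 remainder 6
10 ÷ 8 = 1 remainder 2
1 ÷ 8 = 0 remainder 1
Reading remainders bottom-up:
= 0o126223


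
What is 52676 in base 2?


Divide by 2 repeatedly:
52676 ÷ 2 = 26338 remainder 0
26338 ÷ 2 = 13169 remainder 0
13169 ÷ 2 = 6584 remainder 1
6584 ÷ 2 = 3292 remainder 0
3292 ÷ 2 = 1646 remainder 0
1646 ÷ 2 = 823 remainder 0
823 ÷ 2 = 411 remainder 1
411 ÷ 2 = 205 remainder 1
205 ÷ 2 = 102 remainder 1
102 ÷ 2 = 51 remainder 0
51 ÷ 2 = 25 remainder 1
25 ÷ 2 = 12 remainder 1
12 ÷ 2 = 6 remainder 0
6 ÷ 2 = 3 remainder 0
3 ÷ 2 = 1 remainder 1
1 ÷ 2 = 0 remainder 1
Reading remainders bottom-up:
= 1100110111000100


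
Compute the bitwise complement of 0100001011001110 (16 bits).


Original: 0100001011001110
Invert all bits:
  bit 0: 0 → 1
  bit 1: 1 → 0
  bit 2: 0 → 1
  bit 3: 0 → 1
  bit 4: 0 → 1
  bit 5: 0 → 1
  bit 6: 1 → 0
  bit 7: 0 → 1
  bit 8: 1 → 0
  bit 9: 1 → 0
  bit 10: 0 → 1
  bit 11: 0 → 1
  bit 12: 1 → 0
  bit 13: 1 → 0
  bit 14: 1 → 0
  bit 15: 0 → 1
= 1011110100110001


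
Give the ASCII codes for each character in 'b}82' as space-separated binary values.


String: 'b}82'  (4 characters)
Per-character ASCII lookup:
  'b': lowercase starts at 97: 'b' = 97 + 1 = 98 → 1100010
  '}': special character: '}' = 125 → 1111101
  '8': digits start at 48: '8' = 48 + 8 = 56 → 111000
  '2': digits start at 48: '2' = 48 + 2 = 50 → 110010
= 1100010 1111101 111000 110010


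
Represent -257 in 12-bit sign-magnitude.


Sign bit: 1 (negative)
Magnitude: 257 = 00100000001
= 100100000001


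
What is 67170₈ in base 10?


Positional values:
Position 0: 0 × 8^0 = 0
Position 1: 7 × 8^1 = 56
Position 2: 1 × 8^2 = 64
Position 3: 7 × 8^3 = 3584
Position 4: 6 × 8^4 = 24576
Sum = 0 + 56 + 64 + 3584 + 24576
= 28280


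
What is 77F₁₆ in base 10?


Positional values:
Position 0: F × 16^0 = 15 × 1 = 15
Position 1: 7 × 16^1 = 7 × 16 = 112
Position 2: 7 × 16^2 = 7 × 256 = 1792
Sum = 15 + 112 + 1792
= 1919


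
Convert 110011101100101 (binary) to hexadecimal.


Group into 4-bit nibbles: 0110011101100101
  0110 = 6
  0111 = 7
  0110 = 6
  0101 = 5
= 0x6765


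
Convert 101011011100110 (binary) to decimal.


Positional values:
Bit 1: 1 × 2^1 = 2
Bit 2: 1 × 2^2 = 4
Bit 5: 1 × 2^5 = 32
Bit 6: 1 × 2^6 = 64
Bit 7: 1 × 2^7 = 128
Bit 9: 1 × 2^9 = 512
Bit 10: 1 × 2^10 = 1024
Bit 12: 1 × 2^12 = 4096
Bit 14: 1 × 2^14 = 16384
Sum = 2 + 4 + 32 + 64 + 128 + 512 + 1024 + 4096 + 16384
= 22246


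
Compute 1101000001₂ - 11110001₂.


Align and subtract column by column (LSB to MSB, borrowing when needed):
  1101000001
- 0011110001
  ----------
  col 0: (1 - 0 borrow-in) - 1 → 1 - 1 = 0, borrow out 0
  col 1: (0 - 0 borrow-in) - 0 → 0 - 0 = 0, borrow out 0
  col 2: (0 - 0 borrow-in) - 0 → 0 - 0 = 0, borrow out 0
  col 3: (0 - 0 borrow-in) - 0 → 0 - 0 = 0, borrow out 0
  col 4: (0 - 0 borrow-in) - 1 → borrow from next column: (0+2) - 1 = 1, borrow out 1
  col 5: (0 - 1 borrow-in) - 1 → borrow from next column: (-1+2) - 1 = 0, borrow out 1
  col 6: (1 - 1 borrow-in) - 1 → borrow from next column: (0+2) - 1 = 1, borrow out 1
  col 7: (0 - 1 borrow-in) - 1 → borrow from next column: (-1+2) - 1 = 0, borrow out 1
  col 8: (1 - 1 borrow-in) - 0 → 0 - 0 = 0, borrow out 0
  col 9: (1 - 0 borrow-in) - 0 → 1 - 0 = 1, borrow out 0
Reading bits MSB→LSB: 1001010000
Strip leading zeros: 1001010000
= 1001010000


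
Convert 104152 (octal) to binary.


Each octal digit → 3 binary bits:
  1 = 001
  0 = 000
  4 = 100
  1 = 001
  5 = 101
  2 = 010
Concatenate: 001 000 100 001 101 010
= 001000100001101010


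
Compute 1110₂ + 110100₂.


Align and add column by column (LSB to MSB, carry propagating):
  0001110
+ 0110100
  -------
  col 0: 0 + 0 + 0 (carry in) = 0 → bit 0, carry out 0
  col 1: 1 + 0 + 0 (carry in) = 1 → bit 1, carry out 0
  col 2: 1 + 1 + 0 (carry in) = 2 → bit 0, carry out 1
  col 3: 1 + 0 + 1 (carry in) = 2 → bit 0, carry out 1
  col 4: 0 + 1 + 1 (carry in) = 2 → bit 0, carry out 1
  col 5: 0 + 1 + 1 (carry in) = 2 → bit 0, carry out 1
  col 6: 0 + 0 + 1 (carry in) = 1 → bit 1, carry out 0
Reading bits MSB→LSB: 1000010
Strip leading zeros: 1000010
= 1000010


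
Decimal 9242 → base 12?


Divide by 12 repeatedly:
9242 ÷ 12 = 770 remainder 2
770 ÷ 12 = 64 remainder 2
64 ÷ 12 = 5 remainder 4
5 ÷ 12 = 0 remainder 5
Reading remainders bottom-up:
= 5422


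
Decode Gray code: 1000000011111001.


Gray code: 1000000011111001
MSB stays the same: 1
Each subsequent bit = prev_binary XOR current_gray:
  B[1] = 1 XOR 0 = 1
  B[2] = 1 XOR 0 = 1
  B[3] = 1 XOR 0 = 1
  B[4] = 1 XOR 0 = 1
  B[5] = 1 XOR 0 = 1
  B[6] = 1 XOR 0 = 1
  B[7] = 1 XOR 0 = 1
  B[8] = 1 XOR 1 = 0
  B[9] = 0 XOR 1 = 1
  B[10] = 1 XOR 1 = 0
  B[11] = 0 XOR 1 = 1
  B[12] = 1 XOR 1 = 0
  B[13] = 0 XOR 0 = 0
  B[14] = 0 XOR 0 = 0
  B[15] = 0 XOR 1 = 1
= 1111111101010001 (65361 decimal)


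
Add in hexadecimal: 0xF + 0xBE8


Align and add column by column (LSB to MSB, each column mod 16 with carry):
  000F
+ 0BE8
  ----
  col 0: F(15) + 8(8) + 0 (carry in) = 23 → 7(7), carry out 1
  col 1: 0(0) + E(14) + 1 (carry in) = 15 → F(15), carry out 0
  col 2: 0(0) + B(11) + 0 (carry in) = 11 → B(11), carry out 0
  col 3: 0(0) + 0(0) + 0 (carry in) = 0 → 0(0), carry out 0
Reading digits MSB→LSB: 0BF7
Strip leading zeros: BF7
= 0xBF7


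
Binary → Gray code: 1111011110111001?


Binary: 1111011110111001
Gray code: G = B XOR (B >> 1)
B >> 1 = 0111101111011100
1111011110111001 XOR 0111101111011100:
  1 XOR 0 = 1
  1 XOR 1 = 0
  1 XOR 1 = 0
  1 XOR 1 = 0
  0 XOR 1 = 1
  1 XOR 0 = 1
  1 XOR 1 = 0
  1 XOR 1 = 0
  1 XOR 1 = 0
  0 XOR 1 = 1
  1 XOR 0 = 1
  1 XOR 1 = 0
  1 XOR 1 = 0
  0 XOR 1 = 1
  0 XOR 0 = 0
  1 XOR 0 = 1
= 1000110001100101


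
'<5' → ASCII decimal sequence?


String: '<5'  (2 characters)
Per-character ASCII lookup:
  '<': special character: '<' = 60
  '5': digits start at 48: '5' = 48 + 5 = 53
= 60 53


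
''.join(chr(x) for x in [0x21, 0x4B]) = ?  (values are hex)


Codes (hex): 0x21 0x4B
Per-code ASCII lookup:
  0x21 = 33  (special character) → '!'
  0x4B = 75  (range 65-90: uppercase, 75 - 65 = 10) → 'K'
= '!K'


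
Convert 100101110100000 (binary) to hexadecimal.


Group into 4-bit nibbles: 0100101110100000
  0100 = 4
  1011 = B
  1010 = A
  0000 = 0
= 0x4BA0


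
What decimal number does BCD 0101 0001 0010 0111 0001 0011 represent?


Each 4-bit group → digit:
  0101 → 5
  0001 → 1
  0010 → 2
  0111 → 7
  0001 → 1
  0011 → 3
= 512713


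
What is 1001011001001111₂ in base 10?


Positional values:
Bit 0: 1 × 2^0 = 1
Bit 1: 1 × 2^1 = 2
Bit 2: 1 × 2^2 = 4
Bit 3: 1 × 2^3 = 8
Bit 6: 1 × 2^6 = 64
Bit 9: 1 × 2^9 = 512
Bit 10: 1 × 2^10 = 1024
Bit 12: 1 × 2^12 = 4096
Bit 15: 1 × 2^15 = 32768
Sum = 1 + 2 + 4 + 8 + 64 + 512 + 1024 + 4096 + 32768
= 38479


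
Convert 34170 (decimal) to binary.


Divide by 2 repeatedly:
34170 ÷ 2 = 17085 remainder 0
17085 ÷ 2 = 8542 remainder 1
8542 ÷ 2 = 4271 remainder 0
4271 ÷ 2 = 2135 remainder 1
2135 ÷ 2 = 1067 remainder 1
1067 ÷ 2 = 533 remainder 1
533 ÷ 2 = 266 remainder 1
266 ÷ 2 = 133 remainder 0
133 ÷ 2 = 66 remainder 1
66 ÷ 2 = 33 remainder 0
33 ÷ 2 = 16 remainder 1
16 ÷ 2 = 8 remainder 0
8 ÷ 2 = 4 remainder 0
4 ÷ 2 = 2 remainder 0
2 ÷ 2 = 1 remainder 0
1 ÷ 2 = 0 remainder 1
Reading remainders bottom-up:
= 1000010101111010


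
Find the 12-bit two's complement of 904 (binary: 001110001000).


Original: 001110001000
Step 1 - Invert all bits: 110001110111
Step 2 - Add 1: 110001110111 + 1
= 110001111000 (represents -904)


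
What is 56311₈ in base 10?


Positional values:
Position 0: 1 × 8^0 = 1
Position 1: 1 × 8^1 = 8
Position 2: 3 × 8^2 = 192
Position 3: 6 × 8^3 = 3072
Position 4: 5 × 8^4 = 20480
Sum = 1 + 8 + 192 + 3072 + 20480
= 23753


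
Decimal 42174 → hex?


Divide by 16 repeatedly:
42174 ÷ 16 = 2635 remainder 14 (E)
2635 ÷ 16 = 164 remainder 11 (B)
164 ÷ 16 = 10 remainder 4 (4)
10 ÷ 16 = 0 remainder 10 (A)
Reading remainders bottom-up:
= 0xA4BE


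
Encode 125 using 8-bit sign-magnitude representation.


Sign bit: 0 (positive)
Magnitude: 125 = 1111101
= 01111101


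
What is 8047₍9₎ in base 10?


Positional values (base 9):
  7 × 9^0 = 7 × 1 = 7
  4 × 9^1 = 4 × 9 = 36
  0 × 9^2 = 0 × 81 = 0
  8 × 9^3 = 8 × 729 = 5832
Sum = 7 + 36 + 0 + 5832
= 5875


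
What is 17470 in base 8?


Divide by 8 repeatedly:
17470 ÷ 8 = 2183 remainder 6
2183 ÷ 8 = 272 remainder 7
272 ÷ 8 = 34 remainder 0
34 ÷ 8 = 4 remainder 2
4 ÷ 8 = 0 remainder 4
Reading remainders bottom-up:
= 0o42076


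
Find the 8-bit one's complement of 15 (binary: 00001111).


Original: 00001111
Invert all bits:
  bit 0: 0 → 1
  bit 1: 0 → 1
  bit 2: 0 → 1
  bit 3: 0 → 1
  bit 4: 1 → 0
  bit 5: 1 → 0
  bit 6: 1 → 0
  bit 7: 1 → 0
= 11110000


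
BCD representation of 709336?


Each digit → 4-bit binary:
  7 → 0111
  0 → 0000
  9 → 1001
  3 → 0011
  3 → 0011
  6 → 0110
= 0111 0000 1001 0011 0011 0110


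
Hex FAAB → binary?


Each hex digit → 4 binary bits:
  F = 1111
  A = 1010
  A = 1010
  B = 1011
Concatenate: 1111 1010 1010 1011
= 1111101010101011


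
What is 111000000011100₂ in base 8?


Group into 3-bit groups: 111000000011100
  111 = 7
  000 = 0
  000 = 0
  011 = 3
  100 = 4
= 0o70034


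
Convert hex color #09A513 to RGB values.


Hex: #09A513
R = 09₁₆ = 9
G = A5₁₆ = 165
B = 13₁₆ = 19
= RGB(9, 165, 19)


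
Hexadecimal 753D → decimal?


Positional values:
Position 0: D × 16^0 = 13 × 1 = 13
Position 1: 3 × 16^1 = 3 × 16 = 48
Position 2: 5 × 16^2 = 5 × 256 = 1280
Position 3: 7 × 16^3 = 7 × 4096 = 28672
Sum = 13 + 48 + 1280 + 28672
= 30013


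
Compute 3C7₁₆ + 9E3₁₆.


Align and add column by column (LSB to MSB, each column mod 16 with carry):
  03C7
+ 09E3
  ----
  col 0: 7(7) + 3(3) + 0 (carry in) = 10 → A(10), carry out 0
  col 1: C(12) + E(14) + 0 (carry in) = 26 → A(10), carry out 1
  col 2: 3(3) + 9(9) + 1 (carry in) = 13 → D(13), carry out 0
  col 3: 0(0) + 0(0) + 0 (carry in) = 0 → 0(0), carry out 0
Reading digits MSB→LSB: 0DAA
Strip leading zeros: DAA
= 0xDAA


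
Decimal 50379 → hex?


Divide by 16 repeatedly:
50379 ÷ 16 = 3148 remainder 11 (B)
3148 ÷ 16 = 196 remainder 12 (C)
196 ÷ 16 = 12 remainder 4 (4)
12 ÷ 16 = 0 remainder 12 (C)
Reading remainders bottom-up:
= 0xC4CB


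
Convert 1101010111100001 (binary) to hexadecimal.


Group into 4-bit nibbles: 1101010111100001
  1101 = D
  0101 = 5
  1110 = E
  0001 = 1
= 0xD5E1


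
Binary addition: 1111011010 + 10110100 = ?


Align and add column by column (LSB to MSB, carry propagating):
  01111011010
+ 00010110100
  -----------
  col 0: 0 + 0 + 0 (carry in) = 0 → bit 0, carry out 0
  col 1: 1 + 0 + 0 (carry in) = 1 → bit 1, carry out 0
  col 2: 0 + 1 + 0 (carry in) = 1 → bit 1, carry out 0
  col 3: 1 + 0 + 0 (carry in) = 1 → bit 1, carry out 0
  col 4: 1 + 1 + 0 (carry in) = 2 → bit 0, carry out 1
  col 5: 0 + 1 + 1 (carry in) = 2 → bit 0, carry out 1
  col 6: 1 + 0 + 1 (carry in) = 2 → bit 0, carry out 1
  col 7: 1 + 1 + 1 (carry in) = 3 → bit 1, carry out 1
  col 8: 1 + 0 + 1 (carry in) = 2 → bit 0, carry out 1
  col 9: 1 + 0 + 1 (carry in) = 2 → bit 0, carry out 1
  col 10: 0 + 0 + 1 (carry in) = 1 → bit 1, carry out 0
Reading bits MSB→LSB: 10010001110
Strip leading zeros: 10010001110
= 10010001110


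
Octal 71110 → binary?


Each octal digit → 3 binary bits:
  7 = 111
  1 = 001
  1 = 001
  1 = 001
  0 = 000
Concatenate: 111 001 001 001 000
= 111001001001000


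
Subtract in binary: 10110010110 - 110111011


Align and subtract column by column (LSB to MSB, borrowing when needed):
  10110010110
- 00110111011
  -----------
  col 0: (0 - 0 borrow-in) - 1 → borrow from next column: (0+2) - 1 = 1, borrow out 1
  col 1: (1 - 1 borrow-in) - 1 → borrow from next column: (0+2) - 1 = 1, borrow out 1
  col 2: (1 - 1 borrow-in) - 0 → 0 - 0 = 0, borrow out 0
  col 3: (0 - 0 borrow-in) - 1 → borrow from next column: (0+2) - 1 = 1, borrow out 1
  col 4: (1 - 1 borrow-in) - 1 → borrow from next column: (0+2) - 1 = 1, borrow out 1
  col 5: (0 - 1 borrow-in) - 1 → borrow from next column: (-1+2) - 1 = 0, borrow out 1
  col 6: (0 - 1 borrow-in) - 0 → borrow from next column: (-1+2) - 0 = 1, borrow out 1
  col 7: (1 - 1 borrow-in) - 1 → borrow from next column: (0+2) - 1 = 1, borrow out 1
  col 8: (1 - 1 borrow-in) - 1 → borrow from next column: (0+2) - 1 = 1, borrow out 1
  col 9: (0 - 1 borrow-in) - 0 → borrow from next column: (-1+2) - 0 = 1, borrow out 1
  col 10: (1 - 1 borrow-in) - 0 → 0 - 0 = 0, borrow out 0
Reading bits MSB→LSB: 01111011011
Strip leading zeros: 1111011011
= 1111011011


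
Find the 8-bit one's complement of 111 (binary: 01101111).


Original: 01101111
Invert all bits:
  bit 0: 0 → 1
  bit 1: 1 → 0
  bit 2: 1 → 0
  bit 3: 0 → 1
  bit 4: 1 → 0
  bit 5: 1 → 0
  bit 6: 1 → 0
  bit 7: 1 → 0
= 10010000


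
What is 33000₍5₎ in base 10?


Positional values (base 5):
  0 × 5^0 = 0 × 1 = 0
  0 × 5^1 = 0 × 5 = 0
  0 × 5^2 = 0 × 25 = 0
  3 × 5^3 = 3 × 125 = 375
  3 × 5^4 = 3 × 625 = 1875
Sum = 0 + 0 + 0 + 375 + 1875
= 2250


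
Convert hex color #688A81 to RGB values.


Hex: #688A81
R = 68₁₆ = 104
G = 8A₁₆ = 138
B = 81₁₆ = 129
= RGB(104, 138, 129)


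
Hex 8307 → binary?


Each hex digit → 4 binary bits:
  8 = 1000
  3 = 0011
  0 = 0000
  7 = 0111
Concatenate: 1000 0011 0000 0111
= 1000001100000111


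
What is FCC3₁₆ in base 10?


Positional values:
Position 0: 3 × 16^0 = 3 × 1 = 3
Position 1: C × 16^1 = 12 × 16 = 192
Position 2: C × 16^2 = 12 × 256 = 3072
Position 3: F × 16^3 = 15 × 4096 = 61440
Sum = 3 + 192 + 3072 + 61440
= 64707


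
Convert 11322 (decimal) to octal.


Divide by 8 repeatedly:
11322 ÷ 8 = 1415 remainder 2
1415 ÷ 8 = 176 remainder 7
176 ÷ 8 = 22 remainder 0
22 ÷ 8 = 2 remainder 6
2 ÷ 8 = 0 remainder 2
Reading remainders bottom-up:
= 0o26072


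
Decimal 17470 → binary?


Divide by 2 repeatedly:
17470 ÷ 2 = 8735 remainder 0
8735 ÷ 2 = 4367 remainder 1
4367 ÷ 2 = 2183 remainder 1
2183 ÷ 2 = 1091 remainder 1
1091 ÷ 2 = 545 remainder 1
545 ÷ 2 = 272 remainder 1
272 ÷ 2 = 136 remainder 0
136 ÷ 2 = 68 remainder 0
68 ÷ 2 = 34 remainder 0
34 ÷ 2 = 17 remainder 0
17 ÷ 2 = 8 remainder 1
8 ÷ 2 = 4 remainder 0
4 ÷ 2 = 2 remainder 0
2 ÷ 2 = 1 remainder 0
1 ÷ 2 = 0 remainder 1
Reading remainders bottom-up:
= 100010000111110


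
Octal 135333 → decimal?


Positional values:
Position 0: 3 × 8^0 = 3
Position 1: 3 × 8^1 = 24
Position 2: 3 × 8^2 = 192
Position 3: 5 × 8^3 = 2560
Position 4: 3 × 8^4 = 12288
Position 5: 1 × 8^5 = 32768
Sum = 3 + 24 + 192 + 2560 + 12288 + 32768
= 47835


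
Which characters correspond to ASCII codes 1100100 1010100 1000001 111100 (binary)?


Codes (binary): 1100100 1010100 1000001 111100
Per-code ASCII lookup:
  1100100 = 100  (range 97-122: lowercase, 100 - 97 = 3) → 'd'
  1010100 = 84  (range 65-90: uppercase, 84 - 65 = 19) → 'T'
  1000001 = 65  (range 65-90: uppercase, 65 - 65 = 0) → 'A'
  111100 = 60  (special character) → '<'
= 'dTA<'


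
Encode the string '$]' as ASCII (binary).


String: '$]'  (2 characters)
Per-character ASCII lookup:
  '$': special character: '$' = 36 → 100100
  ']': special character: ']' = 93 → 1011101
= 100100 1011101


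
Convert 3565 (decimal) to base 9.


Divide by 9 repeatedly:
3565 ÷ 9 = 396 remainder 1
396 ÷ 9 = 44 remainder 0
44 ÷ 9 = 4 remainder 8
4 ÷ 9 = 0 remainder 4
Reading remainders bottom-up:
= 4801


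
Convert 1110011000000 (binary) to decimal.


Positional values:
Bit 6: 1 × 2^6 = 64
Bit 7: 1 × 2^7 = 128
Bit 10: 1 × 2^10 = 1024
Bit 11: 1 × 2^11 = 2048
Bit 12: 1 × 2^12 = 4096
Sum = 64 + 128 + 1024 + 2048 + 4096
= 7360


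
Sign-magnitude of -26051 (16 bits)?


Sign bit: 1 (negative)
Magnitude: 26051 = 110010111000011
= 1110010111000011


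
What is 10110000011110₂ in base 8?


Group into 3-bit groups: 010110000011110
  010 = 2
  110 = 6
  000 = 0
  011 = 3
  110 = 6
= 0o26036


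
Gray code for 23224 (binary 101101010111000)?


Binary: 101101010111000
Gray code: G = B XOR (B >> 1)
B >> 1 = 010110101011100
101101010111000 XOR 010110101011100:
  1 XOR 0 = 1
  0 XOR 1 = 1
  1 XOR 0 = 1
  1 XOR 1 = 0
  0 XOR 1 = 1
  1 XOR 0 = 1
  0 XOR 1 = 1
  1 XOR 0 = 1
  0 XOR 1 = 1
  1 XOR 0 = 1
  1 XOR 1 = 0
  1 XOR 1 = 0
  0 XOR 1 = 1
  0 XOR 0 = 0
  0 XOR 0 = 0
= 111011111100100


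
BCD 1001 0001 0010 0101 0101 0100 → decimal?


Each 4-bit group → digit:
  1001 → 9
  0001 → 1
  0010 → 2
  0101 → 5
  0101 → 5
  0100 → 4
= 912554


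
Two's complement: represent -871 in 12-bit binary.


Original: 001101100111
Step 1 - Invert all bits: 110010011000
Step 2 - Add 1: 110010011000 + 1
= 110010011001 (represents -871)


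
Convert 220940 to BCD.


Each digit → 4-bit binary:
  2 → 0010
  2 → 0010
  0 → 0000
  9 → 1001
  4 → 0100
  0 → 0000
= 0010 0010 0000 1001 0100 0000


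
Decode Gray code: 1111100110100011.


Gray code: 1111100110100011
MSB stays the same: 1
Each subsequent bit = prev_binary XOR current_gray:
  B[1] = 1 XOR 1 = 0
  B[2] = 0 XOR 1 = 1
  B[3] = 1 XOR 1 = 0
  B[4] = 0 XOR 1 = 1
  B[5] = 1 XOR 0 = 1
  B[6] = 1 XOR 0 = 1
  B[7] = 1 XOR 1 = 0
  B[8] = 0 XOR 1 = 1
  B[9] = 1 XOR 0 = 1
  B[10] = 1 XOR 1 = 0
  B[11] = 0 XOR 0 = 0
  B[12] = 0 XOR 0 = 0
  B[13] = 0 XOR 0 = 0
  B[14] = 0 XOR 1 = 1
  B[15] = 1 XOR 1 = 0
= 1010111011000010 (44738 decimal)


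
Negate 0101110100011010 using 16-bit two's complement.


Original: 0101110100011010
Step 1 - Invert all bits: 1010001011100101
Step 2 - Add 1: 1010001011100101 + 1
= 1010001011100110 (represents -23834)


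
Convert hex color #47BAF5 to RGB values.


Hex: #47BAF5
R = 47₁₆ = 71
G = BA₁₆ = 186
B = F5₁₆ = 245
= RGB(71, 186, 245)


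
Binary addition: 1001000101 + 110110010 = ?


Align and add column by column (LSB to MSB, carry propagating):
  01001000101
+ 00110110010
  -----------
  col 0: 1 + 0 + 0 (carry in) = 1 → bit 1, carry out 0
  col 1: 0 + 1 + 0 (carry in) = 1 → bit 1, carry out 0
  col 2: 1 + 0 + 0 (carry in) = 1 → bit 1, carry out 0
  col 3: 0 + 0 + 0 (carry in) = 0 → bit 0, carry out 0
  col 4: 0 + 1 + 0 (carry in) = 1 → bit 1, carry out 0
  col 5: 0 + 1 + 0 (carry in) = 1 → bit 1, carry out 0
  col 6: 1 + 0 + 0 (carry in) = 1 → bit 1, carry out 0
  col 7: 0 + 1 + 0 (carry in) = 1 → bit 1, carry out 0
  col 8: 0 + 1 + 0 (carry in) = 1 → bit 1, carry out 0
  col 9: 1 + 0 + 0 (carry in) = 1 → bit 1, carry out 0
  col 10: 0 + 0 + 0 (carry in) = 0 → bit 0, carry out 0
Reading bits MSB→LSB: 01111110111
Strip leading zeros: 1111110111
= 1111110111


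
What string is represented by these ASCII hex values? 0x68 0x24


Codes (hex): 0x68 0x24
Per-code ASCII lookup:
  0x68 = 104  (range 97-122: lowercase, 104 - 97 = 7) → 'h'
  0x24 = 36  (special character) → '$'
= 'h$'


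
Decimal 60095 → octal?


Divide by 8 repeatedly:
60095 ÷ 8 = 7511 remainder 7
7511 ÷ 8 = 938 remainder 7
938 ÷ 8 = 117 remainder 2
117 ÷ 8 = 14 remainder 5
14 ÷ 8 = 1 remainder 6
1 ÷ 8 = 0 remainder 1
Reading remainders bottom-up:
= 0o165277


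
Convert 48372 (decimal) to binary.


Divide by 2 repeatedly:
48372 ÷ 2 = 24186 remainder 0
24186 ÷ 2 = 12093 remainder 0
12093 ÷ 2 = 6046 remainder 1
6046 ÷ 2 = 3023 remainder 0
3023 ÷ 2 = 1511 remainder 1
1511 ÷ 2 = 755 remainder 1
755 ÷ 2 = 377 remainder 1
377 ÷ 2 = 188 remainder 1
188 ÷ 2 = 94 remainder 0
94 ÷ 2 = 47 remainder 0
47 ÷ 2 = 23 remainder 1
23 ÷ 2 = 11 remainder 1
11 ÷ 2 = 5 remainder 1
5 ÷ 2 = 2 remainder 1
2 ÷ 2 = 1 remainder 0
1 ÷ 2 = 0 remainder 1
Reading remainders bottom-up:
= 1011110011110100


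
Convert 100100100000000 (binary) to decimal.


Positional values:
Bit 8: 1 × 2^8 = 256
Bit 11: 1 × 2^11 = 2048
Bit 14: 1 × 2^14 = 16384
Sum = 256 + 2048 + 16384
= 18688


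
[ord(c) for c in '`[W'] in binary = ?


String: '`[W'  (3 characters)
Per-character ASCII lookup:
  '`': special character: '`' = 96 → 1100000
  '[': special character: '[' = 91 → 1011011
  'W': uppercase starts at 65: 'W' = 65 + 22 = 87 → 1010111
= 1100000 1011011 1010111


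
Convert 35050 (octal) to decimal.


Positional values:
Position 0: 0 × 8^0 = 0
Position 1: 5 × 8^1 = 40
Position 2: 0 × 8^2 = 0
Position 3: 5 × 8^3 = 2560
Position 4: 3 × 8^4 = 12288
Sum = 0 + 40 + 0 + 2560 + 12288
= 14888


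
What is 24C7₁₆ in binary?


Each hex digit → 4 binary bits:
  2 = 0010
  4 = 0100
  C = 1100
  7 = 0111
Concatenate: 0010 0100 1100 0111
= 0010010011000111


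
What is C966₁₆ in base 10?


Positional values:
Position 0: 6 × 16^0 = 6 × 1 = 6
Position 1: 6 × 16^1 = 6 × 16 = 96
Position 2: 9 × 16^2 = 9 × 256 = 2304
Position 3: C × 16^3 = 12 × 4096 = 49152
Sum = 6 + 96 + 2304 + 49152
= 51558


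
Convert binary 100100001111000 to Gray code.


Binary: 100100001111000
Gray code: G = B XOR (B >> 1)
B >> 1 = 010010000111100
100100001111000 XOR 010010000111100:
  1 XOR 0 = 1
  0 XOR 1 = 1
  0 XOR 0 = 0
  1 XOR 0 = 1
  0 XOR 1 = 1
  0 XOR 0 = 0
  0 XOR 0 = 0
  0 XOR 0 = 0
  1 XOR 0 = 1
  1 XOR 1 = 0
  1 XOR 1 = 0
  1 XOR 1 = 0
  0 XOR 1 = 1
  0 XOR 0 = 0
  0 XOR 0 = 0
= 110110001000100


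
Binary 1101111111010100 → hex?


Group into 4-bit nibbles: 1101111111010100
  1101 = D
  1111 = F
  1101 = D
  0100 = 4
= 0xDFD4


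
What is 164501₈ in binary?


Each octal digit → 3 binary bits:
  1 = 001
  6 = 110
  4 = 100
  5 = 101
  0 = 000
  1 = 001
Concatenate: 001 110 100 101 000 001
= 001110100101000001


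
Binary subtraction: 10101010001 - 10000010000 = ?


Align and subtract column by column (LSB to MSB, borrowing when needed):
  10101010001
- 10000010000
  -----------
  col 0: (1 - 0 borrow-in) - 0 → 1 - 0 = 1, borrow out 0
  col 1: (0 - 0 borrow-in) - 0 → 0 - 0 = 0, borrow out 0
  col 2: (0 - 0 borrow-in) - 0 → 0 - 0 = 0, borrow out 0
  col 3: (0 - 0 borrow-in) - 0 → 0 - 0 = 0, borrow out 0
  col 4: (1 - 0 borrow-in) - 1 → 1 - 1 = 0, borrow out 0
  col 5: (0 - 0 borrow-in) - 0 → 0 - 0 = 0, borrow out 0
  col 6: (1 - 0 borrow-in) - 0 → 1 - 0 = 1, borrow out 0
  col 7: (0 - 0 borrow-in) - 0 → 0 - 0 = 0, borrow out 0
  col 8: (1 - 0 borrow-in) - 0 → 1 - 0 = 1, borrow out 0
  col 9: (0 - 0 borrow-in) - 0 → 0 - 0 = 0, borrow out 0
  col 10: (1 - 0 borrow-in) - 1 → 1 - 1 = 0, borrow out 0
Reading bits MSB→LSB: 00101000001
Strip leading zeros: 101000001
= 101000001


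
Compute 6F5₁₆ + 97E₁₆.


Align and add column by column (LSB to MSB, each column mod 16 with carry):
  06F5
+ 097E
  ----
  col 0: 5(5) + E(14) + 0 (carry in) = 19 → 3(3), carry out 1
  col 1: F(15) + 7(7) + 1 (carry in) = 23 → 7(7), carry out 1
  col 2: 6(6) + 9(9) + 1 (carry in) = 16 → 0(0), carry out 1
  col 3: 0(0) + 0(0) + 1 (carry in) = 1 → 1(1), carry out 0
Reading digits MSB→LSB: 1073
Strip leading zeros: 1073
= 0x1073


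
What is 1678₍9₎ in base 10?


Positional values (base 9):
  8 × 9^0 = 8 × 1 = 8
  7 × 9^1 = 7 × 9 = 63
  6 × 9^2 = 6 × 81 = 486
  1 × 9^3 = 1 × 729 = 729
Sum = 8 + 63 + 486 + 729
= 1286


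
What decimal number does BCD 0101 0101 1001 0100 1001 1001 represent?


Each 4-bit group → digit:
  0101 → 5
  0101 → 5
  1001 → 9
  0100 → 4
  1001 → 9
  1001 → 9
= 559499


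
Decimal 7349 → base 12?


Divide by 12 repeatedly:
7349 ÷ 12 = 612 remainder 5
612 ÷ 12 = 51 remainder 0
51 ÷ 12 = 4 remainder 3
4 ÷ 12 = 0 remainder 4
Reading remainders bottom-up:
= 4305


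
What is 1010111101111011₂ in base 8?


Group into 3-bit groups: 001010111101111011
  001 = 1
  010 = 2
  111 = 7
  101 = 5
  111 = 7
  011 = 3
= 0o127573


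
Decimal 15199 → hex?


Divide by 16 repeatedly:
15199 ÷ 16 = 949 remainder 15 (F)
949 ÷ 16 = 59 remainder 5 (5)
59 ÷ 16 = 3 remainder 11 (B)
3 ÷ 16 = 0 remainder 3 (3)
Reading remainders bottom-up:
= 0x3B5F


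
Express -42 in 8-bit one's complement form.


Original: 00101010
Invert all bits:
  bit 0: 0 → 1
  bit 1: 0 → 1
  bit 2: 1 → 0
  bit 3: 0 → 1
  bit 4: 1 → 0
  bit 5: 0 → 1
  bit 6: 1 → 0
  bit 7: 0 → 1
= 11010101


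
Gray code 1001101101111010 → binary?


Gray code: 1001101101111010
MSB stays the same: 1
Each subsequent bit = prev_binary XOR current_gray:
  B[1] = 1 XOR 0 = 1
  B[2] = 1 XOR 0 = 1
  B[3] = 1 XOR 1 = 0
  B[4] = 0 XOR 1 = 1
  B[5] = 1 XOR 0 = 1
  B[6] = 1 XOR 1 = 0
  B[7] = 0 XOR 1 = 1
  B[8] = 1 XOR 0 = 1
  B[9] = 1 XOR 1 = 0
  B[10] = 0 XOR 1 = 1
  B[11] = 1 XOR 1 = 0
  B[12] = 0 XOR 1 = 1
  B[13] = 1 XOR 0 = 1
  B[14] = 1 XOR 1 = 0
  B[15] = 0 XOR 0 = 0
= 1110110110101100 (60844 decimal)


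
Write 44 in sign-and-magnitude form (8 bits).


Sign bit: 0 (positive)
Magnitude: 44 = 0101100
= 00101100


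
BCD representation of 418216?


Each digit → 4-bit binary:
  4 → 0100
  1 → 0001
  8 → 1000
  2 → 0010
  1 → 0001
  6 → 0110
= 0100 0001 1000 0010 0001 0110


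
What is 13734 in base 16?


Divide by 16 repeatedly:
13734 ÷ 16 = 858 remainder 6 (6)
858 ÷ 16 = 53 remainder 10 (A)
53 ÷ 16 = 3 remainder 5 (5)
3 ÷ 16 = 0 remainder 3 (3)
Reading remainders bottom-up:
= 0x35A6


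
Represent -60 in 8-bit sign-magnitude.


Sign bit: 1 (negative)
Magnitude: 60 = 0111100
= 10111100


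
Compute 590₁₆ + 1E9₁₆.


Align and add column by column (LSB to MSB, each column mod 16 with carry):
  0590
+ 01E9
  ----
  col 0: 0(0) + 9(9) + 0 (carry in) = 9 → 9(9), carry out 0
  col 1: 9(9) + E(14) + 0 (carry in) = 23 → 7(7), carry out 1
  col 2: 5(5) + 1(1) + 1 (carry in) = 7 → 7(7), carry out 0
  col 3: 0(0) + 0(0) + 0 (carry in) = 0 → 0(0), carry out 0
Reading digits MSB→LSB: 0779
Strip leading zeros: 779
= 0x779


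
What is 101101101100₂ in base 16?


Group into 4-bit nibbles: 101101101100
  1011 = B
  0110 = 6
  1100 = C
= 0xB6C


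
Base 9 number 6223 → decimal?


Positional values (base 9):
  3 × 9^0 = 3 × 1 = 3
  2 × 9^1 = 2 × 9 = 18
  2 × 9^2 = 2 × 81 = 162
  6 × 9^3 = 6 × 729 = 4374
Sum = 3 + 18 + 162 + 4374
= 4557


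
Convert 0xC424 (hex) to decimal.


Positional values:
Position 0: 4 × 16^0 = 4 × 1 = 4
Position 1: 2 × 16^1 = 2 × 16 = 32
Position 2: 4 × 16^2 = 4 × 256 = 1024
Position 3: C × 16^3 = 12 × 4096 = 49152
Sum = 4 + 32 + 1024 + 49152
= 50212


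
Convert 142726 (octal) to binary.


Each octal digit → 3 binary bits:
  1 = 001
  4 = 100
  2 = 010
  7 = 111
  2 = 010
  6 = 110
Concatenate: 001 100 010 111 010 110
= 001100010111010110


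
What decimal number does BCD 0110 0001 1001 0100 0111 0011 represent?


Each 4-bit group → digit:
  0110 → 6
  0001 → 1
  1001 → 9
  0100 → 4
  0111 → 7
  0011 → 3
= 619473


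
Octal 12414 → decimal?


Positional values:
Position 0: 4 × 8^0 = 4
Position 1: 1 × 8^1 = 8
Position 2: 4 × 8^2 = 256
Position 3: 2 × 8^3 = 1024
Position 4: 1 × 8^4 = 4096
Sum = 4 + 8 + 256 + 1024 + 4096
= 5388


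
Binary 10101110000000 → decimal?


Positional values:
Bit 7: 1 × 2^7 = 128
Bit 8: 1 × 2^8 = 256
Bit 9: 1 × 2^9 = 512
Bit 11: 1 × 2^11 = 2048
Bit 13: 1 × 2^13 = 8192
Sum = 128 + 256 + 512 + 2048 + 8192
= 11136


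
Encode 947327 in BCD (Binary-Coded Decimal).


Each digit → 4-bit binary:
  9 → 1001
  4 → 0100
  7 → 0111
  3 → 0011
  2 → 0010
  7 → 0111
= 1001 0100 0111 0011 0010 0111


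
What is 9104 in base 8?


Divide by 8 repeatedly:
9104 ÷ 8 = 1138 remainder 0
1138 ÷ 8 = 142 remainder 2
142 ÷ 8 = 17 remainder 6
17 ÷ 8 = 2 remainder 1
2 ÷ 8 = 0 remainder 2
Reading remainders bottom-up:
= 0o21620


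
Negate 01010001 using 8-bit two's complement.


Original: 01010001
Step 1 - Invert all bits: 10101110
Step 2 - Add 1: 10101110 + 1
= 10101111 (represents -81)


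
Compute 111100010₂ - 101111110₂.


Align and subtract column by column (LSB to MSB, borrowing when needed):
  111100010
- 101111110
  ---------
  col 0: (0 - 0 borrow-in) - 0 → 0 - 0 = 0, borrow out 0
  col 1: (1 - 0 borrow-in) - 1 → 1 - 1 = 0, borrow out 0
  col 2: (0 - 0 borrow-in) - 1 → borrow from next column: (0+2) - 1 = 1, borrow out 1
  col 3: (0 - 1 borrow-in) - 1 → borrow from next column: (-1+2) - 1 = 0, borrow out 1
  col 4: (0 - 1 borrow-in) - 1 → borrow from next column: (-1+2) - 1 = 0, borrow out 1
  col 5: (1 - 1 borrow-in) - 1 → borrow from next column: (0+2) - 1 = 1, borrow out 1
  col 6: (1 - 1 borrow-in) - 1 → borrow from next column: (0+2) - 1 = 1, borrow out 1
  col 7: (1 - 1 borrow-in) - 0 → 0 - 0 = 0, borrow out 0
  col 8: (1 - 0 borrow-in) - 1 → 1 - 1 = 0, borrow out 0
Reading bits MSB→LSB: 001100100
Strip leading zeros: 1100100
= 1100100


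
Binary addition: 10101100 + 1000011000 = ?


Align and add column by column (LSB to MSB, carry propagating):
  00010101100
+ 01000011000
  -----------
  col 0: 0 + 0 + 0 (carry in) = 0 → bit 0, carry out 0
  col 1: 0 + 0 + 0 (carry in) = 0 → bit 0, carry out 0
  col 2: 1 + 0 + 0 (carry in) = 1 → bit 1, carry out 0
  col 3: 1 + 1 + 0 (carry in) = 2 → bit 0, carry out 1
  col 4: 0 + 1 + 1 (carry in) = 2 → bit 0, carry out 1
  col 5: 1 + 0 + 1 (carry in) = 2 → bit 0, carry out 1
  col 6: 0 + 0 + 1 (carry in) = 1 → bit 1, carry out 0
  col 7: 1 + 0 + 0 (carry in) = 1 → bit 1, carry out 0
  col 8: 0 + 0 + 0 (carry in) = 0 → bit 0, carry out 0
  col 9: 0 + 1 + 0 (carry in) = 1 → bit 1, carry out 0
  col 10: 0 + 0 + 0 (carry in) = 0 → bit 0, carry out 0
Reading bits MSB→LSB: 01011000100
Strip leading zeros: 1011000100
= 1011000100


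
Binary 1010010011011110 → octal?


Group into 3-bit groups: 001010010011011110
  001 = 1
  010 = 2
  010 = 2
  011 = 3
  011 = 3
  110 = 6
= 0o122336


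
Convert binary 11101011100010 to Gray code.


Binary: 11101011100010
Gray code: G = B XOR (B >> 1)
B >> 1 = 01110101110001
11101011100010 XOR 01110101110001:
  1 XOR 0 = 1
  1 XOR 1 = 0
  1 XOR 1 = 0
  0 XOR 1 = 1
  1 XOR 0 = 1
  0 XOR 1 = 1
  1 XOR 0 = 1
  1 XOR 1 = 0
  1 XOR 1 = 0
  0 XOR 1 = 1
  0 XOR 0 = 0
  0 XOR 0 = 0
  1 XOR 0 = 1
  0 XOR 1 = 1
= 10011110010011


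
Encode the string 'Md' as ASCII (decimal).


String: 'Md'  (2 characters)
Per-character ASCII lookup:
  'M': uppercase starts at 65: 'M' = 65 + 12 = 77
  'd': lowercase starts at 97: 'd' = 97 + 3 = 100
= 77 100


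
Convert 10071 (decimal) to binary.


Divide by 2 repeatedly:
10071 ÷ 2 = 5035 remainder 1
5035 ÷ 2 = 2517 remainder 1
2517 ÷ 2 = 1258 remainder 1
1258 ÷ 2 = 629 remainder 0
629 ÷ 2 = 314 remainder 1
314 ÷ 2 = 157 remainder 0
157 ÷ 2 = 78 remainder 1
78 ÷ 2 = 39 remainder 0
39 ÷ 2 = 19 remainder 1
19 ÷ 2 = 9 remainder 1
9 ÷ 2 = 4 remainder 1
4 ÷ 2 = 2 remainder 0
2 ÷ 2 = 1 remainder 0
1 ÷ 2 = 0 remainder 1
Reading remainders bottom-up:
= 10011101010111


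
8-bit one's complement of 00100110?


Original: 00100110
Invert all bits:
  bit 0: 0 → 1
  bit 1: 0 → 1
  bit 2: 1 → 0
  bit 3: 0 → 1
  bit 4: 0 → 1
  bit 5: 1 → 0
  bit 6: 1 → 0
  bit 7: 0 → 1
= 11011001


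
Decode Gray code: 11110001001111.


Gray code: 11110001001111
MSB stays the same: 1
Each subsequent bit = prev_binary XOR current_gray:
  B[1] = 1 XOR 1 = 0
  B[2] = 0 XOR 1 = 1
  B[3] = 1 XOR 1 = 0
  B[4] = 0 XOR 0 = 0
  B[5] = 0 XOR 0 = 0
  B[6] = 0 XOR 0 = 0
  B[7] = 0 XOR 1 = 1
  B[8] = 1 XOR 0 = 1
  B[9] = 1 XOR 0 = 1
  B[10] = 1 XOR 1 = 0
  B[11] = 0 XOR 1 = 1
  B[12] = 1 XOR 1 = 0
  B[13] = 0 XOR 1 = 1
= 10100001110101 (10357 decimal)


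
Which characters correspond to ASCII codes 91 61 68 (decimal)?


Codes (decimal): 91 61 68
Per-code ASCII lookup:
  91  (special character) → '['
  61  (special character) → '='
  68  (range 65-90: uppercase, 68 - 65 = 3) → 'D'
= '[=D'


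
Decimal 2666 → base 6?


Divide by 6 repeatedly:
2666 ÷ 6 = 444 remainder 2
444 ÷ 6 = 74 remainder 0
74 ÷ 6 = 12 remainder 2
12 ÷ 6 = 2 remainder 0
2 ÷ 6 = 0 remainder 2
Reading remainders bottom-up:
= 20202


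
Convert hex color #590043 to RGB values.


Hex: #590043
R = 59₁₆ = 89
G = 00₁₆ = 0
B = 43₁₆ = 67
= RGB(89, 0, 67)


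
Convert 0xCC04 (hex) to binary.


Each hex digit → 4 binary bits:
  C = 1100
  C = 1100
  0 = 0000
  4 = 0100
Concatenate: 1100 1100 0000 0100
= 1100110000000100


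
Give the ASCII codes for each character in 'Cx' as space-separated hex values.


String: 'Cx'  (2 characters)
Per-character ASCII lookup:
  'C': uppercase starts at 65: 'C' = 65 + 2 = 67 → 0x43
  'x': lowercase starts at 97: 'x' = 97 + 23 = 120 → 0x78
= 0x43 0x78


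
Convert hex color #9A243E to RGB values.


Hex: #9A243E
R = 9A₁₆ = 154
G = 24₁₆ = 36
B = 3E₁₆ = 62
= RGB(154, 36, 62)


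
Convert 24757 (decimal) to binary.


Divide by 2 repeatedly:
24757 ÷ 2 = 12378 remainder 1
12378 ÷ 2 = 6189 remainder 0
6189 ÷ 2 = 3094 remainder 1
3094 ÷ 2 = 1547 remainder 0
1547 ÷ 2 = 773 remainder 1
773 ÷ 2 = 386 remainder 1
386 ÷ 2 = 193 remainder 0
193 ÷ 2 = 96 remainder 1
96 ÷ 2 = 48 remainder 0
48 ÷ 2 = 24 remainder 0
24 ÷ 2 = 12 remainder 0
12 ÷ 2 = 6 remainder 0
6 ÷ 2 = 3 remainder 0
3 ÷ 2 = 1 remainder 1
1 ÷ 2 = 0 remainder 1
Reading remainders bottom-up:
= 110000010110101


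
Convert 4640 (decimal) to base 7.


Divide by 7 repeatedly:
4640 ÷ 7 = 662 remainder 6
662 ÷ 7 = 94 remainder 4
94 ÷ 7 = 13 remainder 3
13 ÷ 7 = 1 remainder 6
1 ÷ 7 = 0 remainder 1
Reading remainders bottom-up:
= 16346


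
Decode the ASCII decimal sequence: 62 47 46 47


Codes (decimal): 62 47 46 47
Per-code ASCII lookup:
  62  (special character) → '>'
  47  (special character) → '/'
  46  (special character) → '.'
  47  (special character) → '/'
= '>/./'


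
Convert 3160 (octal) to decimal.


Positional values:
Position 0: 0 × 8^0 = 0
Position 1: 6 × 8^1 = 48
Position 2: 1 × 8^2 = 64
Position 3: 3 × 8^3 = 1536
Sum = 0 + 48 + 64 + 1536
= 1648


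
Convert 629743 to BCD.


Each digit → 4-bit binary:
  6 → 0110
  2 → 0010
  9 → 1001
  7 → 0111
  4 → 0100
  3 → 0011
= 0110 0010 1001 0111 0100 0011
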